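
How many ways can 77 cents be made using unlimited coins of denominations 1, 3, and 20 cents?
Coefficient of x^77 in 1/(1-x^1) · 1/(1-x^3) · 1/(1-x^20). Case on j = number of 20-cent coins (j = 0..3); remainder r = 77 - 20j is made from {1,3} in ⌊r/3⌋+1 ways. r = 77, 57, 37, 17 → 26 + 20 + 13 + 6 = 65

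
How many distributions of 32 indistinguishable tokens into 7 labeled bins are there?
C(32+7-1, 7-1) = C(38, 6) = 2760681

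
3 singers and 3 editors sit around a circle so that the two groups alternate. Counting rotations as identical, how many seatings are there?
Fix one of the singers: (3-1)! ways for the remaining singers, × 3! ways for the editors = 2 × 6 = 12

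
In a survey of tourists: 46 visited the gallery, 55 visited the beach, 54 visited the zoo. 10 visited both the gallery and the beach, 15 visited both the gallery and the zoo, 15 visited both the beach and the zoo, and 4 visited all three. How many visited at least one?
|A∪B∪C| = 46+55+54-10-15-15+4 = 119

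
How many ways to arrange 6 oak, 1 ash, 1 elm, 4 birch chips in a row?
12! / (6! × 1! × 1! × 4!) = 27720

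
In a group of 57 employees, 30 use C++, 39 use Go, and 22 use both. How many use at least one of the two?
|A∪B| = |A| + |B| - |A∩B| = 30 + 39 - 22 = 47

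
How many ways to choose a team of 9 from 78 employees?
C(78,9) = 78!/(9!×69!) = 182364632450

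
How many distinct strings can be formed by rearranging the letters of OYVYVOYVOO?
10! / (3! × 3! × 4!) = 4200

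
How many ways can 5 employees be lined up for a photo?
5! = 120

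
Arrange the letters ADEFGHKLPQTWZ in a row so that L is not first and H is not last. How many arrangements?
By inclusion-exclusion: 13! - 2×(13-1)! + (13-2)! = 6227020800 - 958003200 + 39916800 = 5308934400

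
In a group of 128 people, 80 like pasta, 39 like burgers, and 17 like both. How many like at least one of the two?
|A∪B| = |A| + |B| - |A∩B| = 80 + 39 - 17 = 102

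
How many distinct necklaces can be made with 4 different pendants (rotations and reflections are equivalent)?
(4-1)!/2 = 6/2 = 3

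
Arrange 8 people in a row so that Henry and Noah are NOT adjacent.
Total - adjacent = 8! - (8-1)!×2 = 40320 - 10080 = 30240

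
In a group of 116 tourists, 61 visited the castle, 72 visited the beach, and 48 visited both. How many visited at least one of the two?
|A∪B| = |A| + |B| - |A∩B| = 61 + 72 - 48 = 85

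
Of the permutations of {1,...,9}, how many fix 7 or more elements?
Exactly j fixed points: C(9,j)·!(9-j); sum over j ≥ 7 (derangement numbers via !m = (m-1)·(!(m-1) + !(m-2)): !0..!2 = 1, 0, 1). Σ_{j=7}^{9} C(9,j)·!(9-j) = C(9,7)·!2 + C(9,8)·!1 + C(9,9)·!0 = 36·1 + 9·0 + 1·1 = 37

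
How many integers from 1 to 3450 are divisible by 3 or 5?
⌊3450/3⌋ + ⌊3450/5⌋ - ⌊3450/15⌋ = 1150 + 690 - 230 = 1610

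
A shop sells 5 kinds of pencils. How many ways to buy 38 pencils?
C(38+5-1, 5-1) = C(42, 4) = 111930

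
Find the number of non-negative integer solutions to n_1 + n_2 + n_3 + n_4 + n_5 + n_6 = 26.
C(26+6-1, 6-1) = C(31, 5) = 169911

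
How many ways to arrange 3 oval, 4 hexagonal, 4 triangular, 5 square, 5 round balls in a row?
21! / (3! × 4! × 4! × 5! × 5!) = 1026615189600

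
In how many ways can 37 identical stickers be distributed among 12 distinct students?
C(37+12-1, 12-1) = C(48, 11) = 22595200368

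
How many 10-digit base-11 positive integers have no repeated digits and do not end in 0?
Last digit: 10 nonzero choices. First digit: 9 (nonzero, ≠last). Middle 8: P(9,8) = 362880. Total = 32659200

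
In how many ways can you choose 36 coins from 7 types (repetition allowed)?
C(36+7-1, 7-1) = C(42, 6) = 5245786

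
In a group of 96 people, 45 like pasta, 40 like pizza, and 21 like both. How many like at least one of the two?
|A∪B| = |A| + |B| - |A∩B| = 45 + 40 - 21 = 64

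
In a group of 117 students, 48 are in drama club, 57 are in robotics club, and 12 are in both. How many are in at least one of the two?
|A∪B| = |A| + |B| - |A∩B| = 48 + 57 - 12 = 93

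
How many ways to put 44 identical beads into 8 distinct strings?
C(44+8-1, 8-1) = C(51, 7) = 115775100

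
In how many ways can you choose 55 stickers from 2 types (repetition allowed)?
C(55+2-1, 2-1) = C(56, 1) = 56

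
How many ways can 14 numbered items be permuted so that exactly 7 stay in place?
Choose the 7 fixed points C(14,7) = 3432, derange the rest: !7 = Σ_{j=0}^{7} (-1)^j·7!/j! = 5040 - 5040 + 2520 - 840 + 210 - 42 + 7 - 1 = 1854. Product = 3432 × 1854 = 6362928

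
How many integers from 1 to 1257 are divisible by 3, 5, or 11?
⌊1257/3⌋+⌊1257/5⌋+⌊1257/11⌋ - ⌊1257/15⌋-⌊1257/33⌋-⌊1257/55⌋ + ⌊1257/165⌋ = 419+251+114 - 83-38-22 + 7 = 648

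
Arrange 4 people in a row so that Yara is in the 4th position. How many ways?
Fix one position: (4-1)! = 6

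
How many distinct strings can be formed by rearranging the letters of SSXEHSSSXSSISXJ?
15! / (1! × 1! × 1! × 8! × 1! × 3!) = 5405400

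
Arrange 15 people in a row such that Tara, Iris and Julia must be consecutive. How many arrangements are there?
Treat the 3 as one block: (15-3+1)! × 3! = 6227020800 × 6 = 37362124800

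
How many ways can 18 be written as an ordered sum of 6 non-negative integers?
C(18+6-1, 6-1) = C(23, 5) = 33649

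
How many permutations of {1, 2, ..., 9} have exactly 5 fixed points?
Choose the 5 fixed points C(9,5) = 126, derange the rest: !4 = Σ_{j=0}^{4} (-1)^j·4!/j! = 24 - 24 + 12 - 4 + 1 = 9. Product = 126 × 9 = 1134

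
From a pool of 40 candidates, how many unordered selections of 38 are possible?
C(40,38) = 40!/(38!×2!) = 780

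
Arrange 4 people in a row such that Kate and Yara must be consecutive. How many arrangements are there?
Treat the 2 as one block: (4-2+1)! × 2! = 6 × 2 = 12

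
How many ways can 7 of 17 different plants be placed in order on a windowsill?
P(17,7) = 17!/(17-7)! = 98017920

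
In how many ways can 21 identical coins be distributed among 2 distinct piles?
C(21+2-1, 2-1) = C(22, 1) = 22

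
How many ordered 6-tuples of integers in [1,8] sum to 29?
Coefficient of x^29 in (x + x² + ... + x^8)^6. By inclusion-exclusion on dice exceeding 8: Σ_j (-1)^j C(6,j)·C(29-1-8j, 5) = C(6,0)·C(28,5) - C(6,1)·C(20,5) + C(6,2)·C(12,5) = 1·98280 - 6·15504 + 15·792 = 17136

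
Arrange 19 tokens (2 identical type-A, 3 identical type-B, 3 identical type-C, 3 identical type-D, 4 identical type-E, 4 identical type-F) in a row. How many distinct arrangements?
19! / (2! × 3! × 3! × 3! × 4! × 4!) = 488864376000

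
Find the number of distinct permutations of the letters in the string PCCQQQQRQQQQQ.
13! / (2! × 1! × 1! × 9!) = 8580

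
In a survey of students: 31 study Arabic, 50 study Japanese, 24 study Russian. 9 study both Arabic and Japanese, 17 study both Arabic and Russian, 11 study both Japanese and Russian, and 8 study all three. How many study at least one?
|A∪B∪C| = 31+50+24-9-17-11+8 = 76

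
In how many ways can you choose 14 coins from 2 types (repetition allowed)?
C(14+2-1, 2-1) = C(15, 1) = 15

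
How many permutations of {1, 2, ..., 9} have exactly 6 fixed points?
Choose the 6 fixed points C(9,6) = 84, derange the rest: !3 = Σ_{j=0}^{3} (-1)^j·3!/j! = 6 - 6 + 3 - 1 = 2. Product = 84 × 2 = 168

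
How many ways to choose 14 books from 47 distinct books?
C(47,14) = 47!/(14!×33!) = 341643774795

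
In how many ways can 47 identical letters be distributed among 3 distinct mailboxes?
C(47+3-1, 3-1) = C(49, 2) = 1176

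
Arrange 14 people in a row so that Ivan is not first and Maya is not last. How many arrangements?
By inclusion-exclusion: 14! - 2×(14-1)! + (14-2)! = 87178291200 - 12454041600 + 479001600 = 75203251200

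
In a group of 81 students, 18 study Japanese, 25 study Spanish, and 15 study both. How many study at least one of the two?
|A∪B| = |A| + |B| - |A∩B| = 18 + 25 - 15 = 28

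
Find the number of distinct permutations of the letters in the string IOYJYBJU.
8! / (1! × 1! × 1! × 2! × 2! × 1!) = 10080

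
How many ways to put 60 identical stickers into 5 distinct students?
C(60+5-1, 5-1) = C(64, 4) = 635376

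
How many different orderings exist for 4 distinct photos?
4! = 24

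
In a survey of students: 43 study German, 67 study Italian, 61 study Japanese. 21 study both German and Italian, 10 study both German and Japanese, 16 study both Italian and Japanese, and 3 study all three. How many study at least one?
|A∪B∪C| = 43+67+61-21-10-16+3 = 127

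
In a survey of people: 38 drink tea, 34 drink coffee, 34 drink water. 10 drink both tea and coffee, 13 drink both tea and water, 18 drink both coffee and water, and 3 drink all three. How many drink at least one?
|A∪B∪C| = 38+34+34-10-13-18+3 = 68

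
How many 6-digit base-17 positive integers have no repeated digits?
First digit: 16 choices (nonzero). Then descending: 16 × 16 × 15 × 14 × 13 × 12 = 8386560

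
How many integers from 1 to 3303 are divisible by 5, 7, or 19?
⌊3303/5⌋+⌊3303/7⌋+⌊3303/19⌋ - ⌊3303/35⌋-⌊3303/95⌋-⌊3303/133⌋ + ⌊3303/665⌋ = 660+471+173 - 94-34-24 + 4 = 1156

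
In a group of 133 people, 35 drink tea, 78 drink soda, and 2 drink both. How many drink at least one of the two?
|A∪B| = |A| + |B| - |A∩B| = 35 + 78 - 2 = 111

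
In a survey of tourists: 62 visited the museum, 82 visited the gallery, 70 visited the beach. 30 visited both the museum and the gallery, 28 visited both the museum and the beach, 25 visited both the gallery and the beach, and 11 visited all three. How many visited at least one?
|A∪B∪C| = 62+82+70-30-28-25+11 = 142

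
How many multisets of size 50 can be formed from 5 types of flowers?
C(50+5-1, 5-1) = C(54, 4) = 316251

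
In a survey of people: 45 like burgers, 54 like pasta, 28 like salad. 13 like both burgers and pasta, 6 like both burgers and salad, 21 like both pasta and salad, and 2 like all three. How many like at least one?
|A∪B∪C| = 45+54+28-13-6-21+2 = 89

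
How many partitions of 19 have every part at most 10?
Let r_j(i) = number of partitions of i into parts ≤ j, for i = 0..19. r_1(i) = 1 for all i; r_j(i) = r_{j-1}(i) + r_j(i-j). Rows j = 2..10: ≤2: 1 1 2 2 3 3 4 4 5 5 6 6 7 7 8 8 9 9 10 10; ≤3: 1 1 2 3 4 5 7 8 10 12 14 16 19 21 24 27 30 33 37 40; ≤4: 1 1 2 3 5 6 9 11 15 18 23 27 34 39 47 54 64 72 84 94; ≤5: 1 1 2 3 5 7 10 13 18 23 30 37 47 57 70 84 101 119 141 164; ≤6: 1 1 2 3 5 7 11 14 20 26 35 44 58 71 90 110 136 163 199 235; ≤7: 1 1 2 3 5 7 11 15 21 28 38 49 65 82 105 131 164 201 248 300; ≤8: 1 1 2 3 5 7 11 15 22 29 40 52 70 89 116 146 186 230 288 352; ≤9: 1 1 2 3 5 7 11 15 22 30 41 54 73 94 123 157 201 252 318 393; ≤10: 1 1 2 3 5 7 11 15 22 30 42 55 75 97 128 164 212 267 340 423. r_10(19) = 423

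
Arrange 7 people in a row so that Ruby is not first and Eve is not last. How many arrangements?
By inclusion-exclusion: 7! - 2×(7-1)! + (7-2)! = 5040 - 1440 + 120 = 3720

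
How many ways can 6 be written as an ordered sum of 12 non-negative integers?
C(6+12-1, 12-1) = C(17, 11) = 12376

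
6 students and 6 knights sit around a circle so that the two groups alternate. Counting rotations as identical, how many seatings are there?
Fix one of the students: (6-1)! ways for the remaining students, × 6! ways for the knights = 120 × 720 = 86400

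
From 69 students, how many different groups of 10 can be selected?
C(69,10) = 69!/(10!×59!) = 340032449328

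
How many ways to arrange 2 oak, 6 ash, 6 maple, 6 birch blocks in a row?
20! / (2! × 6! × 6! × 6!) = 3259095840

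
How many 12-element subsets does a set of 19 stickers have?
C(19,12) = 19!/(12!×7!) = 50388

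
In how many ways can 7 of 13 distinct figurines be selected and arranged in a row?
P(13,7) = 13!/(13-7)! = 8648640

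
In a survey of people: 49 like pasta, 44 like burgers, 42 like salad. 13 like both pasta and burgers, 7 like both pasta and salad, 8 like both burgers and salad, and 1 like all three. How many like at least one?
|A∪B∪C| = 49+44+42-13-7-8+1 = 108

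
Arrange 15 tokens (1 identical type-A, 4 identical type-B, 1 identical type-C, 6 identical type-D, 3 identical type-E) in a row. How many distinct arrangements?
15! / (1! × 4! × 1! × 6! × 3!) = 12612600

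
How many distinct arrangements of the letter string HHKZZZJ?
7! / (1! × 2! × 1! × 3!) = 420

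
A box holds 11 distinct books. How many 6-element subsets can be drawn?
C(11,6) = 11!/(6!×5!) = 462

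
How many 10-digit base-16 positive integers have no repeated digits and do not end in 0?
Last digit: 15 nonzero choices. First digit: 14 (nonzero, ≠last). Middle 8: P(14,8) = 121080960. Total = 25427001600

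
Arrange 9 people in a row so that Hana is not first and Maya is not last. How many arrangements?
By inclusion-exclusion: 9! - 2×(9-1)! + (9-2)! = 362880 - 80640 + 5040 = 287280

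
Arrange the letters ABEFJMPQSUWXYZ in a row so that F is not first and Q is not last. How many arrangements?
By inclusion-exclusion: 14! - 2×(14-1)! + (14-2)! = 87178291200 - 12454041600 + 479001600 = 75203251200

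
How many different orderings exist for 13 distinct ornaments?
13! = 6227020800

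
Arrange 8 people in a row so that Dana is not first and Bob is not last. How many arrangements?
By inclusion-exclusion: 8! - 2×(8-1)! + (8-2)! = 40320 - 10080 + 720 = 30960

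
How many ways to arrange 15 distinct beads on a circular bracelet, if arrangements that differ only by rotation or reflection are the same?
(15-1)!/2 = 87178291200/2 = 43589145600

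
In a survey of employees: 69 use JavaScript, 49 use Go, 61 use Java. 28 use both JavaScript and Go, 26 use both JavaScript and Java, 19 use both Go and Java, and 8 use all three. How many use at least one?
|A∪B∪C| = 69+49+61-28-26-19+8 = 114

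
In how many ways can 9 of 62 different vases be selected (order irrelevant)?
C(62,9) = 62!/(9!×53!) = 20286591270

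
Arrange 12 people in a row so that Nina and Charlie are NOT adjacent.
Total - adjacent = 12! - (12-1)!×2 = 479001600 - 79833600 = 399168000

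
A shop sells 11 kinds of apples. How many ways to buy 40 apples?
C(40+11-1, 11-1) = C(50, 10) = 10272278170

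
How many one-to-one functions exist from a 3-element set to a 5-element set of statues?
P(5,3) = 5!/(5-3)! = 60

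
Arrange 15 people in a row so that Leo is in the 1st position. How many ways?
Fix one position: (15-1)! = 87178291200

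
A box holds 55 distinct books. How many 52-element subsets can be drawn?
C(55,52) = 55!/(52!×3!) = 26235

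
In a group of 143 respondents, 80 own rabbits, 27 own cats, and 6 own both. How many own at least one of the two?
|A∪B| = |A| + |B| - |A∩B| = 80 + 27 - 6 = 101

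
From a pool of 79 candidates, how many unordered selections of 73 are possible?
C(79,73) = 79!/(73!×6!) = 277962685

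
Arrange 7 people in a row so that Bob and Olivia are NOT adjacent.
Total - adjacent = 7! - (7-1)!×2 = 5040 - 1440 = 3600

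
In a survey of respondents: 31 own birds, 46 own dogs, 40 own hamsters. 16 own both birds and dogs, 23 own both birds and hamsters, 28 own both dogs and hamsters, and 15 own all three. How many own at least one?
|A∪B∪C| = 31+46+40-16-23-28+15 = 65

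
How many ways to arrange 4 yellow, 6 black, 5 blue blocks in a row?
15! / (4! × 6! × 5!) = 630630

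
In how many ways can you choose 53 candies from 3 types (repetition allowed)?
C(53+3-1, 3-1) = C(55, 2) = 1485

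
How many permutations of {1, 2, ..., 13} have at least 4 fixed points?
Exactly j fixed points: C(13,j)·!(13-j); sum over j ≥ 4 (derangement numbers via !m = (m-1)·(!(m-1) + !(m-2)): !0..!9 = 1, 0, 1, 2, 9, 44, 265, 1854, 14833, 133496). Σ_{j=4}^{13} C(13,j)·!(13-j) = C(13,4)·!9 + C(13,5)·!8 + C(13,6)·!7 + C(13,7)·!6 + C(13,8)·!5 + C(13,9)·!4 + C(13,10)·!3 + C(13,11)·!2 + C(13,12)·!1 + C(13,13)·!0 = 715·133496 + 1287·14833 + 1716·1854 + 1716·265 + 1287·44 + 715·9 + 286·2 + 78·1 + 13·0 + 1·1 = 118239629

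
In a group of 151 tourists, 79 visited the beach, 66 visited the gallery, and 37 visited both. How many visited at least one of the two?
|A∪B| = |A| + |B| - |A∩B| = 79 + 66 - 37 = 108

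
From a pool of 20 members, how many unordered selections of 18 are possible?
C(20,18) = 20!/(18!×2!) = 190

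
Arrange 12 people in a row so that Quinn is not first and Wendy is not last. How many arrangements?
By inclusion-exclusion: 12! - 2×(12-1)! + (12-2)! = 479001600 - 79833600 + 3628800 = 402796800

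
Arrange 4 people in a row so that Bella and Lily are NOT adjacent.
Total - adjacent = 4! - (4-1)!×2 = 24 - 12 = 12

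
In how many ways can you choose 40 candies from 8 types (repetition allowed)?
C(40+8-1, 8-1) = C(47, 7) = 62891499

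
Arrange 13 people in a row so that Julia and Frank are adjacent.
Treat as block: (13-1)! × 2! = 479001600 × 2 = 958003200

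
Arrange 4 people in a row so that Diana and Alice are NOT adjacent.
Total - adjacent = 4! - (4-1)!×2 = 24 - 12 = 12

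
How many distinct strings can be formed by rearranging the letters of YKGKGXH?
7! / (2! × 2! × 1! × 1! × 1!) = 1260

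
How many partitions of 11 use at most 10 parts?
By conjugation, equals partitions of 11 into parts ≤ 10. Let r_j(i) = number of partitions of i into parts ≤ j, for i = 0..11. r_1(i) = 1 for all i; r_j(i) = r_{j-1}(i) + r_j(i-j). Rows j = 2..10: ≤2: 1 1 2 2 3 3 4 4 5 5 6 6; ≤3: 1 1 2 3 4 5 7 8 10 12 14 16; ≤4: 1 1 2 3 5 6 9 11 15 18 23 27; ≤5: 1 1 2 3 5 7 10 13 18 23 30 37; ≤6: 1 1 2 3 5 7 11 14 20 26 35 44; ≤7: 1 1 2 3 5 7 11 15 21 28 38 49; ≤8: 1 1 2 3 5 7 11 15 22 29 40 52; ≤9: 1 1 2 3 5 7 11 15 22 30 41 54; ≤10: 1 1 2 3 5 7 11 15 22 30 42 55. r_10(11) = 55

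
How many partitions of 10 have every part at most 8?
Let r_j(i) = number of partitions of i into parts ≤ j, for i = 0..10. r_1(i) = 1 for all i; r_j(i) = r_{j-1}(i) + r_j(i-j). Rows j = 2..8: ≤2: 1 1 2 2 3 3 4 4 5 5 6; ≤3: 1 1 2 3 4 5 7 8 10 12 14; ≤4: 1 1 2 3 5 6 9 11 15 18 23; ≤5: 1 1 2 3 5 7 10 13 18 23 30; ≤6: 1 1 2 3 5 7 11 14 20 26 35; ≤7: 1 1 2 3 5 7 11 15 21 28 38; ≤8: 1 1 2 3 5 7 11 15 22 29 40. r_8(10) = 40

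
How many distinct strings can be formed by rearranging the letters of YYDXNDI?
7! / (2! × 1! × 1! × 2! × 1!) = 1260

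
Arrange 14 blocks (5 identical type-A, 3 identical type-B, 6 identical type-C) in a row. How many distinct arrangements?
14! / (5! × 3! × 6!) = 168168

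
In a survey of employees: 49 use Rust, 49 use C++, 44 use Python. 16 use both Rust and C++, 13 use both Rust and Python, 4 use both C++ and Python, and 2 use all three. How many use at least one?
|A∪B∪C| = 49+49+44-16-13-4+2 = 111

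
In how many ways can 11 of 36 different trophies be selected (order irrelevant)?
C(36,11) = 36!/(11!×25!) = 600805296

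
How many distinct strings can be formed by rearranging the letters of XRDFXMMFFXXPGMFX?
16! / (3! × 5! × 4! × 1! × 1! × 1! × 1!) = 1210809600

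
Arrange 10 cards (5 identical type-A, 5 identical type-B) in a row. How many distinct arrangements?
10! / (5! × 5!) = 252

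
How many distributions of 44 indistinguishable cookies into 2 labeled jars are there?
C(44+2-1, 2-1) = C(45, 1) = 45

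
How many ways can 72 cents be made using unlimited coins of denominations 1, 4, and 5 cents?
Coefficient of x^72 in 1/(1-x^1) · 1/(1-x^4) · 1/(1-x^5). Case on j = number of 5-cent coins (j = 0..14); remainder r = 72 - 5j is made from {1,4} in ⌊r/4⌋+1 ways. r = 72, 67, 62, 57, 52, 47, 42, 37, 32, 27, 22, 17, 12, 7, 2 → 19 + 17 + 16 + 15 + 14 + 12 + 11 + 10 + 9 + 7 + 6 + 5 + 4 + 2 + 1 = 148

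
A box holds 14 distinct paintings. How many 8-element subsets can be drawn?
C(14,8) = 14!/(8!×6!) = 3003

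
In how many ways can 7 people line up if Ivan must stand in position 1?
Fix one position: (7-1)! = 720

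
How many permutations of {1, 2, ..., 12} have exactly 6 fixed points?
Choose the 6 fixed points C(12,6) = 924, derange the rest: !6 = Σ_{j=0}^{6} (-1)^j·6!/j! = 720 - 720 + 360 - 120 + 30 - 6 + 1 = 265. Product = 924 × 265 = 244860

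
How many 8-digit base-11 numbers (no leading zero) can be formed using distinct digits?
First digit: 10 choices (nonzero). Then descending: 10 × 10 × 9 × 8 × 7 × 6 × 5 × 4 = 6048000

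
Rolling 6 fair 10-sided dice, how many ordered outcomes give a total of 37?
Coefficient of x^37 in (x + x² + ... + x^10)^6. By inclusion-exclusion on dice exceeding 10: Σ_j (-1)^j C(6,j)·C(37-1-10j, 5) = C(6,0)·C(36,5) - C(6,1)·C(26,5) + C(6,2)·C(16,5) - C(6,3)·C(6,5) = 1·376992 - 6·65780 + 15·4368 - 20·6 = 47712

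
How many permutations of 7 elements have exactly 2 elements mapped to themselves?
Choose the 2 fixed points C(7,2) = 21, derange the rest: !5 = Σ_{j=0}^{5} (-1)^j·5!/j! = 120 - 120 + 60 - 20 + 5 - 1 = 44. Product = 21 × 44 = 924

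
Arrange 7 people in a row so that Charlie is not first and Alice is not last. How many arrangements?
By inclusion-exclusion: 7! - 2×(7-1)! + (7-2)! = 5040 - 1440 + 120 = 3720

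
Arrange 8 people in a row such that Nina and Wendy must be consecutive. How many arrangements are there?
Treat the 2 as one block: (8-2+1)! × 2! = 5040 × 2 = 10080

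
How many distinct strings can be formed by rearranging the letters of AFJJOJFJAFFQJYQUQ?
17! / (1! × 3! × 1! × 4! × 1! × 2! × 5!) = 10291881600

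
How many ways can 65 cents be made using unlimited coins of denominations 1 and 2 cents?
Coefficient of x^65 in 1/(1-x^1) · 1/(1-x^2). Use j coins of 2 for j = 0..⌊65/2⌋ = 32, the rest in 1s: 32 + 1 = 33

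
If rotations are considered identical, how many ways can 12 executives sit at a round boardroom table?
Circular: fix one position, arrange the rest. (12-1)! = 39916800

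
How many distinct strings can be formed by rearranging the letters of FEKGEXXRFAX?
11! / (2! × 1! × 1! × 2! × 1! × 1! × 3!) = 1663200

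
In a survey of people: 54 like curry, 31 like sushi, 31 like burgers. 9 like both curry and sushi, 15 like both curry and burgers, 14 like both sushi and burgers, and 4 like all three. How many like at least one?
|A∪B∪C| = 54+31+31-9-15-14+4 = 82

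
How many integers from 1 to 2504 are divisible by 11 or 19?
⌊2504/11⌋ + ⌊2504/19⌋ - ⌊2504/209⌋ = 227 + 131 - 11 = 347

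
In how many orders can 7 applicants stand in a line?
7! = 5040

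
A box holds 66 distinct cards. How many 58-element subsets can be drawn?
C(66,58) = 66!/(58!×8!) = 5743572120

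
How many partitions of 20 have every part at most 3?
Let r_j(i) = number of partitions of i into parts ≤ j, for i = 0..20. r_1(i) = 1 for all i; r_j(i) = r_{j-1}(i) + r_j(i-j). Rows j = 2..3: ≤2: 1 1 2 2 3 3 4 4 5 5 6 6 7 7 8 8 9 9 10 10 11; ≤3: 1 1 2 3 4 5 7 8 10 12 14 16 19 21 24 27 30 33 37 40 44. r_3(20) = 44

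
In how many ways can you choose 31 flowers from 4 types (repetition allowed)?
C(31+4-1, 4-1) = C(34, 3) = 5984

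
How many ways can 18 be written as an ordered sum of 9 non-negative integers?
C(18+9-1, 9-1) = C(26, 8) = 1562275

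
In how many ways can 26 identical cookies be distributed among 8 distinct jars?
C(26+8-1, 8-1) = C(33, 7) = 4272048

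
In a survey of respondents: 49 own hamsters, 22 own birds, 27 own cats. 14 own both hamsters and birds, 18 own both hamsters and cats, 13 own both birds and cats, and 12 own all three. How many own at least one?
|A∪B∪C| = 49+22+27-14-18-13+12 = 65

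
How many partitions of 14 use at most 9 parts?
By conjugation, equals partitions of 14 into parts ≤ 9. Let r_j(i) = number of partitions of i into parts ≤ j, for i = 0..14. r_1(i) = 1 for all i; r_j(i) = r_{j-1}(i) + r_j(i-j). Rows j = 2..9: ≤2: 1 1 2 2 3 3 4 4 5 5 6 6 7 7 8; ≤3: 1 1 2 3 4 5 7 8 10 12 14 16 19 21 24; ≤4: 1 1 2 3 5 6 9 11 15 18 23 27 34 39 47; ≤5: 1 1 2 3 5 7 10 13 18 23 30 37 47 57 70; ≤6: 1 1 2 3 5 7 11 14 20 26 35 44 58 71 90; ≤7: 1 1 2 3 5 7 11 15 21 28 38 49 65 82 105; ≤8: 1 1 2 3 5 7 11 15 22 29 40 52 70 89 116; ≤9: 1 1 2 3 5 7 11 15 22 30 41 54 73 94 123. r_9(14) = 123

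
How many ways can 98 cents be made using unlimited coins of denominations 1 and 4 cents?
Coefficient of x^98 in 1/(1-x^1) · 1/(1-x^4). Use j coins of 4 for j = 0..⌊98/4⌋ = 24, the rest in 1s: 24 + 1 = 25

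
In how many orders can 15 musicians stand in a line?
15! = 1307674368000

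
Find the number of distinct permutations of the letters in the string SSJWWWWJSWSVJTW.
15! / (1! × 3! × 6! × 1! × 4!) = 12612600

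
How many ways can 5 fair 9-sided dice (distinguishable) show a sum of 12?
Coefficient of x^12 in (x + x² + ... + x^9)^5. By inclusion-exclusion on dice exceeding 9: Σ_j (-1)^j C(5,j)·C(12-1-9j, 4) = C(5,0)·C(11,4) = 1·330 = 330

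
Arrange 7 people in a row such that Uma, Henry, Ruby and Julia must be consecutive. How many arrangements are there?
Treat the 4 as one block: (7-4+1)! × 4! = 24 × 24 = 576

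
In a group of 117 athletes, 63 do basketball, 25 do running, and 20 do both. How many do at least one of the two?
|A∪B| = |A| + |B| - |A∩B| = 63 + 25 - 20 = 68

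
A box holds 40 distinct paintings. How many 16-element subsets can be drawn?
C(40,16) = 40!/(16!×24!) = 62852101650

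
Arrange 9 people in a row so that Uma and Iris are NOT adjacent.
Total - adjacent = 9! - (9-1)!×2 = 362880 - 80640 = 282240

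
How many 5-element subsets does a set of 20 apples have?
C(20,5) = 20!/(5!×15!) = 15504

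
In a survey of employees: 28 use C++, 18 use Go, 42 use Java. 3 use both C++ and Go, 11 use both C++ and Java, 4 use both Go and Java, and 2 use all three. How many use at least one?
|A∪B∪C| = 28+18+42-3-11-4+2 = 72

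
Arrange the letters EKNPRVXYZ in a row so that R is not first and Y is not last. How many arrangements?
By inclusion-exclusion: 9! - 2×(9-1)! + (9-2)! = 362880 - 80640 + 5040 = 287280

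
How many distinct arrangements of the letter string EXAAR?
5! / (1! × 1! × 1! × 2!) = 60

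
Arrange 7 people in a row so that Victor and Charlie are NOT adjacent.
Total - adjacent = 7! - (7-1)!×2 = 5040 - 1440 = 3600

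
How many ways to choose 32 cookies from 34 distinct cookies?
C(34,32) = 34!/(32!×2!) = 561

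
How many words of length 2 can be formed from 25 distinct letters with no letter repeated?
P(25,2) = 25!/(25-2)! = 600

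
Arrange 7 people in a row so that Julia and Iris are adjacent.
Treat as block: (7-1)! × 2! = 720 × 2 = 1440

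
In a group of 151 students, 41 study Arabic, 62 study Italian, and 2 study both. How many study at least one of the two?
|A∪B| = |A| + |B| - |A∩B| = 41 + 62 - 2 = 101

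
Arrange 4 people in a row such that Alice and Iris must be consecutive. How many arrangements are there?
Treat the 2 as one block: (4-2+1)! × 2! = 6 × 2 = 12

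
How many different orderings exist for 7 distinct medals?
7! = 5040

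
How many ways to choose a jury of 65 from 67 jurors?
C(67,65) = 67!/(65!×2!) = 2211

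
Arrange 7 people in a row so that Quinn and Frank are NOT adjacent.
Total - adjacent = 7! - (7-1)!×2 = 5040 - 1440 = 3600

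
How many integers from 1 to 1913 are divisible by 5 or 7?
⌊1913/5⌋ + ⌊1913/7⌋ - ⌊1913/35⌋ = 382 + 273 - 54 = 601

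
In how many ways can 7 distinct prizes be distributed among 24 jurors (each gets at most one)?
P(24,7) = 24!/(24-7)! = 1744364160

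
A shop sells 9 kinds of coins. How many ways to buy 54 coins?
C(54+9-1, 9-1) = C(62, 8) = 3381098545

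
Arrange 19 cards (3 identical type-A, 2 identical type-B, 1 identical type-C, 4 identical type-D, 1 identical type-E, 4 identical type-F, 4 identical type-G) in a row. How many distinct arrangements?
19! / (3! × 2! × 1! × 4! × 1! × 4! × 4!) = 733296564000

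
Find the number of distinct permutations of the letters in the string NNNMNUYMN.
9! / (2! × 5! × 1! × 1!) = 1512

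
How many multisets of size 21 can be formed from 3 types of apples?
C(21+3-1, 3-1) = C(23, 2) = 253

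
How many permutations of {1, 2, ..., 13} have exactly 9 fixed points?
Choose the 9 fixed points C(13,9) = 715, derange the rest: !4 = Σ_{j=0}^{4} (-1)^j·4!/j! = 24 - 24 + 12 - 4 + 1 = 9. Product = 715 × 9 = 6435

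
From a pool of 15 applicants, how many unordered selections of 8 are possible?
C(15,8) = 15!/(8!×7!) = 6435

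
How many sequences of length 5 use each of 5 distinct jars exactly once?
5! = 120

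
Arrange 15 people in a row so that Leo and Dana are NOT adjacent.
Total - adjacent = 15! - (15-1)!×2 = 1307674368000 - 174356582400 = 1133317785600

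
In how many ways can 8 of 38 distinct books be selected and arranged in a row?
P(38,8) = 38!/(38-8)! = 1971788797440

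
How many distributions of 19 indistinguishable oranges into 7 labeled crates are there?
C(19+7-1, 7-1) = C(25, 6) = 177100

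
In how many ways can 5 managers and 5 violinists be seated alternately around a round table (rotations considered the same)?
Fix one of the managers: (5-1)! ways for the remaining managers, × 5! ways for the violinists = 24 × 120 = 2880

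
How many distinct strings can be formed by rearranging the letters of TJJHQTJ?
7! / (3! × 1! × 1! × 2!) = 420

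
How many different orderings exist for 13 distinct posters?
13! = 6227020800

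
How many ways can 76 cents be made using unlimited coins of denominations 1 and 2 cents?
Coefficient of x^76 in 1/(1-x^1) · 1/(1-x^2). Use j coins of 2 for j = 0..⌊76/2⌋ = 38, the rest in 1s: 38 + 1 = 39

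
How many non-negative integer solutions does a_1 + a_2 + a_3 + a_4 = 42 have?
C(42+4-1, 4-1) = C(45, 3) = 14190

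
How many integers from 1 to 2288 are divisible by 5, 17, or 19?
⌊2288/5⌋+⌊2288/17⌋+⌊2288/19⌋ - ⌊2288/85⌋-⌊2288/95⌋-⌊2288/323⌋ + ⌊2288/1615⌋ = 457+134+120 - 26-24-7 + 1 = 655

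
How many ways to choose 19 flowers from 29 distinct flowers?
C(29,19) = 29!/(19!×10!) = 20030010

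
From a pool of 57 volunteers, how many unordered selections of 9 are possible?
C(57,9) = 57!/(9!×48!) = 8996462475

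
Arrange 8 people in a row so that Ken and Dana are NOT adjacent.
Total - adjacent = 8! - (8-1)!×2 = 40320 - 10080 = 30240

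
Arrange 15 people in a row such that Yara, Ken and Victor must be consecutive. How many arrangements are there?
Treat the 3 as one block: (15-3+1)! × 3! = 6227020800 × 6 = 37362124800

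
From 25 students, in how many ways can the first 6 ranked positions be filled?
P(25,6) = 25!/(25-6)! = 127512000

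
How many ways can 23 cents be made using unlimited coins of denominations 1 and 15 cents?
Coefficient of x^23 in 1/(1-x^1) · 1/(1-x^15). Use j coins of 15 for j = 0..⌊23/15⌋ = 1, the rest in 1s: 1 + 1 = 2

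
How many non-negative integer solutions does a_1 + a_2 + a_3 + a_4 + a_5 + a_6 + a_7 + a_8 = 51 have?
C(51+8-1, 8-1) = C(58, 7) = 300674088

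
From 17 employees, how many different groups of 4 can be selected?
C(17,4) = 17!/(4!×13!) = 2380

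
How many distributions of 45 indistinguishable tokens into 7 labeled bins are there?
C(45+7-1, 7-1) = C(51, 6) = 18009460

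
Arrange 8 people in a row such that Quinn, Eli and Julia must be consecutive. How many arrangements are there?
Treat the 3 as one block: (8-3+1)! × 3! = 720 × 6 = 4320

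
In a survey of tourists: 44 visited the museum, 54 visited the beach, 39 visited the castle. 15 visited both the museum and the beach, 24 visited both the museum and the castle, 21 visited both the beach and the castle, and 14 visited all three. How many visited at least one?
|A∪B∪C| = 44+54+39-15-24-21+14 = 91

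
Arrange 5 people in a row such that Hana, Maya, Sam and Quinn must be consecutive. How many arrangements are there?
Treat the 4 as one block: (5-4+1)! × 4! = 2 × 24 = 48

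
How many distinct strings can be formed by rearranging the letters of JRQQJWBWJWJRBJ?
14! / (2! × 3! × 2! × 2! × 5!) = 15135120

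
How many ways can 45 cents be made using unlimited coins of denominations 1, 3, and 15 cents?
Coefficient of x^45 in 1/(1-x^1) · 1/(1-x^3) · 1/(1-x^15). Case on j = number of 15-cent coins (j = 0..3); remainder r = 45 - 15j is made from {1,3} in ⌊r/3⌋+1 ways. r = 45, 30, 15, 0 → 16 + 11 + 6 + 1 = 34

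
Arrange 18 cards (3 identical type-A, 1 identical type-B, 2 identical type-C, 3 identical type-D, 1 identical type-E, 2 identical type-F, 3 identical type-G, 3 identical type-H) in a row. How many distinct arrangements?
18! / (3! × 1! × 2! × 3! × 1! × 2! × 3! × 3!) = 1235025792000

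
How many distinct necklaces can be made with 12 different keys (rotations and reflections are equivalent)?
(12-1)!/2 = 39916800/2 = 19958400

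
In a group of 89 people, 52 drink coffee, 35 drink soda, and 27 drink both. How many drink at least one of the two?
|A∪B| = |A| + |B| - |A∩B| = 52 + 35 - 27 = 60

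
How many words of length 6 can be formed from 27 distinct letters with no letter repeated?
P(27,6) = 27!/(27-6)! = 213127200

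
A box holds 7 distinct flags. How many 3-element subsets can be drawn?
C(7,3) = 7!/(3!×4!) = 35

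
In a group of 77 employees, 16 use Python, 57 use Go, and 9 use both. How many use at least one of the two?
|A∪B| = |A| + |B| - |A∩B| = 16 + 57 - 9 = 64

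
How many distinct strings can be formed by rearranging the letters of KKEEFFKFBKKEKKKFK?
17! / (4! × 9! × 1! × 3!) = 6806800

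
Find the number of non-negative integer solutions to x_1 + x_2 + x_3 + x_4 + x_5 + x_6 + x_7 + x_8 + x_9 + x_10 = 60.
C(60+10-1, 10-1) = C(69, 9) = 56672074888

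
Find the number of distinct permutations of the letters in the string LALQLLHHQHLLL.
13! / (1! × 2! × 3! × 7!) = 102960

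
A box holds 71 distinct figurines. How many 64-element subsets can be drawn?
C(71,64) = 71!/(64!×7!) = 1329890705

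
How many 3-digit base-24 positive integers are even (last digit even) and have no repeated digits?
Last∈{0,2,4,6,8,10,12,14,16,18,20,22}. Last=0: 506. Last nonzero: 11×22×P(22,1) = 5324. Total = 5830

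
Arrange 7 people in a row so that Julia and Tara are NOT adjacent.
Total - adjacent = 7! - (7-1)!×2 = 5040 - 1440 = 3600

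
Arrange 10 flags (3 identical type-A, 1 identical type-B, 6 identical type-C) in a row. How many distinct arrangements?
10! / (3! × 1! × 6!) = 840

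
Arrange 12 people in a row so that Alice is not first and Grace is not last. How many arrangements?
By inclusion-exclusion: 12! - 2×(12-1)! + (12-2)! = 479001600 - 79833600 + 3628800 = 402796800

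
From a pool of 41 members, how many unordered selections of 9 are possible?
C(41,9) = 41!/(9!×32!) = 350343565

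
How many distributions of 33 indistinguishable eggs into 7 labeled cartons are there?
C(33+7-1, 7-1) = C(39, 6) = 3262623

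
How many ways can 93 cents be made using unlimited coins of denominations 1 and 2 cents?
Coefficient of x^93 in 1/(1-x^1) · 1/(1-x^2). Use j coins of 2 for j = 0..⌊93/2⌋ = 46, the rest in 1s: 46 + 1 = 47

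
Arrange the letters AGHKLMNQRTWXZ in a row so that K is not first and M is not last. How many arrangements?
By inclusion-exclusion: 13! - 2×(13-1)! + (13-2)! = 6227020800 - 958003200 + 39916800 = 5308934400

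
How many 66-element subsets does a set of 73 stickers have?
C(73,66) = 73!/(66!×7!) = 1629348612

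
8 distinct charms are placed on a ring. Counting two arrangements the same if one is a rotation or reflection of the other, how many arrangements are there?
(8-1)!/2 = 5040/2 = 2520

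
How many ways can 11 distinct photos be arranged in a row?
11! = 39916800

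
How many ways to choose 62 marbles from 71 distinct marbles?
C(71,62) = 71!/(62!×9!) = 74473879480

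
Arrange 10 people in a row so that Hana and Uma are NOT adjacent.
Total - adjacent = 10! - (10-1)!×2 = 3628800 - 725760 = 2903040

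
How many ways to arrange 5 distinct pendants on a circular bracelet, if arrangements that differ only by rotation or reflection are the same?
(5-1)!/2 = 24/2 = 12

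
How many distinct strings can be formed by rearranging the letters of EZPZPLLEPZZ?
11! / (2! × 2! × 3! × 4!) = 69300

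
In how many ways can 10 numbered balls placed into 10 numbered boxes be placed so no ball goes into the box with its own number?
!10 = Σ_{j=0}^{10} (-1)^j·10!/j! = 3628800 - 3628800 + 1814400 - 604800 + 151200 - 30240 + 5040 - 720 + 90 - 10 + 1 = 1334961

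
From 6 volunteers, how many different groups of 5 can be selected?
C(6,5) = 6!/(5!×1!) = 6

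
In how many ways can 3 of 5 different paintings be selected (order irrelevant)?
C(5,3) = 5!/(3!×2!) = 10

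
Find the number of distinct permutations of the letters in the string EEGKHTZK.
8! / (2! × 1! × 2! × 1! × 1! × 1!) = 10080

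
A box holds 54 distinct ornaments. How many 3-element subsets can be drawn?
C(54,3) = 54!/(3!×51!) = 24804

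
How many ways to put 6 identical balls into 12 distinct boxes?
C(6+12-1, 12-1) = C(17, 11) = 12376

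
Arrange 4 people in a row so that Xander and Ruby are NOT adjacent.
Total - adjacent = 4! - (4-1)!×2 = 24 - 12 = 12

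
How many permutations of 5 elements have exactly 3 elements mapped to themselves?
Choose the 3 fixed points C(5,3) = 10, derange the rest: !2 = Σ_{j=0}^{2} (-1)^j·2!/j! = 2 - 2 + 1 = 1. Product = 10 × 1 = 10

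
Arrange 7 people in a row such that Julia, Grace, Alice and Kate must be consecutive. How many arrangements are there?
Treat the 4 as one block: (7-4+1)! × 4! = 24 × 24 = 576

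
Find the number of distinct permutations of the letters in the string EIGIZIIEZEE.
11! / (4! × 2! × 1! × 4!) = 34650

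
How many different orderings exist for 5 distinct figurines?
5! = 120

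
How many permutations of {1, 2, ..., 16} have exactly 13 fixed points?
Choose the 13 fixed points C(16,13) = 560, derange the rest: !3 = Σ_{j=0}^{3} (-1)^j·3!/j! = 6 - 6 + 3 - 1 = 2. Product = 560 × 2 = 1120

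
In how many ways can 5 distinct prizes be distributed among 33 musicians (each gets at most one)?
P(33,5) = 33!/(33-5)! = 28480320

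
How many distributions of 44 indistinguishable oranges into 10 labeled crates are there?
C(44+10-1, 10-1) = C(53, 9) = 4431613550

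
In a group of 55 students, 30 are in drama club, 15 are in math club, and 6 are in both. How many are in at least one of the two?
|A∪B| = |A| + |B| - |A∩B| = 30 + 15 - 6 = 39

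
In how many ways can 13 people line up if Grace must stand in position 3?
Fix one position: (13-1)! = 479001600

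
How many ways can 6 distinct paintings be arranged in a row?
6! = 720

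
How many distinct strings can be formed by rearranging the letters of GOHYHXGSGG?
10! / (1! × 1! × 2! × 4! × 1! × 1!) = 75600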